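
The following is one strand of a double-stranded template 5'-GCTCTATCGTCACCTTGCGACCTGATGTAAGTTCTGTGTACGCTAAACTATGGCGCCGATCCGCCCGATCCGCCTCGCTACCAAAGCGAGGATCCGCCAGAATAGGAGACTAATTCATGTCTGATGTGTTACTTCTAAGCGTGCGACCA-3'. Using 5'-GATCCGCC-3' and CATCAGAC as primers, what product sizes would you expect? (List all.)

The forward primer GATCCGCC matches the top strand at positions 58–65, 67–74, 91–98.
The reverse primer's reverse complement is GTCTGATG, matching at positions 119–126.
Each forward site pairs with the reverse site to give a product ending at position 126: sizes 69, 60, 36 bp.

69 bp, 60 bp, 36 bp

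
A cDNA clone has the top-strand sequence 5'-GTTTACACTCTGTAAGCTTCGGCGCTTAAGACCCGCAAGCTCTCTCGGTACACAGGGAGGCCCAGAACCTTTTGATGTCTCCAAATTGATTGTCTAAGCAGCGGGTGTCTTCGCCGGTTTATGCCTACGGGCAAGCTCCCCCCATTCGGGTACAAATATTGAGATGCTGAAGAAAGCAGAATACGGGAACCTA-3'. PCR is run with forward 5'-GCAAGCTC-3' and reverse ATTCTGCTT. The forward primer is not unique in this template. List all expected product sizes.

The forward primer GCAAGCTC matches the top strand at positions 35–42, 131–138.
The reverse primer's reverse complement is AAGCAGAAT, matching at positions 174–182.
Each forward site pairs with the reverse site to give a product ending at position 182: sizes 148, 52 bp.

148 bp, 52 bp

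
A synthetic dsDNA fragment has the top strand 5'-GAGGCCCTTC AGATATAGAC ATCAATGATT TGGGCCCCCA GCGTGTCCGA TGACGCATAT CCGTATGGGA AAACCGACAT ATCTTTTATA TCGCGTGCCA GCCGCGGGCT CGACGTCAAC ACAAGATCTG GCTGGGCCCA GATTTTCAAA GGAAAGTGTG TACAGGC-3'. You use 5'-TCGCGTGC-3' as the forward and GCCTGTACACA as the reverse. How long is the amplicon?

77 bp

Scanning the template, TCGCGTGC occurs at positions 91–98; this primer anneals to the bottom strand there with its 3' end pointing downstream.
Reverse complement of the reverse primer: TGTGTACAGGC. This occurs on the top strand at positions 157–167.
The product runs from position 91 to position 167, so its length is 167 − 91 + 1 = 77 bp.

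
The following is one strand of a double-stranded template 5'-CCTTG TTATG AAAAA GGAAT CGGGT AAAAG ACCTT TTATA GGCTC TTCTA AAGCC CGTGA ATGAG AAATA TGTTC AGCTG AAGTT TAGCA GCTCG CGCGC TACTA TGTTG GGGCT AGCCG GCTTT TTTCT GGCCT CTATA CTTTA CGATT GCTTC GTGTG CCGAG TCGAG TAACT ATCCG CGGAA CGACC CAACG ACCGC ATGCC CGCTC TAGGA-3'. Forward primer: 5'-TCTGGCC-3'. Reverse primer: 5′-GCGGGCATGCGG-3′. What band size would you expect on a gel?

Forward primer TCTGGCC is found on the top strand at positions 128–134.
Reverse complement of the reverse primer: CCGCATGCCCGC. This occurs on the top strand at positions 197–208.
Amplicon spans positions 128–208: 81 bp.

81 bp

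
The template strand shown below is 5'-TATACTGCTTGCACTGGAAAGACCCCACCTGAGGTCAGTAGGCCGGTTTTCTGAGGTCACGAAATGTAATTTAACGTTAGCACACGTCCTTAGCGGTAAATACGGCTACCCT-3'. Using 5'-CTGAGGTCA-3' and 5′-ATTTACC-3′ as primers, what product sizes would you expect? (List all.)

73 bp, 51 bp

The forward primer CTGAGGTCA matches the top strand at positions 29–37, 51–59.
The reverse primer's reverse complement is GGTAAAT, matching at positions 95–101.
Each forward site pairs with the reverse site to give a product ending at position 101: sizes 73, 51 bp.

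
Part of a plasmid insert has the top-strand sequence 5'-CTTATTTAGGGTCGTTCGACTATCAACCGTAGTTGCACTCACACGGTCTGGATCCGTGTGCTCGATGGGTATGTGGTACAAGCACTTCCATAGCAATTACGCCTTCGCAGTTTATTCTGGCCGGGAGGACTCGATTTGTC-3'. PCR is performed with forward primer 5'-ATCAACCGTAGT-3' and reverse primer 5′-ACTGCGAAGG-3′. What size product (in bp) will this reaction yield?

The forward primer matches the template at positions 22–33.
Taking the reverse complement of ACTGCGAAGG gives CCTTCGCAGT, found at positions 102–111 on the template; the primer anneals here to the top strand with its 3' end pointing upstream.
Amplicon spans positions 22–111: 90 bp.

90 bp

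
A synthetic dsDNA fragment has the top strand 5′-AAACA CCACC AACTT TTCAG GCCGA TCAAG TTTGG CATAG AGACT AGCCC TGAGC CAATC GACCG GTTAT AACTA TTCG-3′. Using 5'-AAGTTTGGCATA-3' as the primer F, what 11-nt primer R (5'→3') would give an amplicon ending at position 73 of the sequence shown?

The forward primer binds at positions 28–39; the product's 3' end on the top strand is position 73.
The reverse primer anneals to the top strand over positions 63–73, i.e. to CCGGTTATAAC.
Its sequence written 5'→3' is the reverse complement: GTTATAACCGG.

5'-GTTATAACCGG-3'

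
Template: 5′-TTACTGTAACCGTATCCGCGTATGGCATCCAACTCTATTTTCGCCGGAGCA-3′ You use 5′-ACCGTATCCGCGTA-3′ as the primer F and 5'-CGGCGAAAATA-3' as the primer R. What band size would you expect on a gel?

38 bp

Scanning the template, ACCGTATCCGCGTA occurs at positions 9–22; this primer anneals to the bottom strand there with its 3' end pointing downstream.
Reverse complement of the reverse primer: TATTTTCGCCG. This occurs on the top strand at positions 36–46.
The product runs from position 9 to position 46, so its length is 46 − 9 + 1 = 38 bp.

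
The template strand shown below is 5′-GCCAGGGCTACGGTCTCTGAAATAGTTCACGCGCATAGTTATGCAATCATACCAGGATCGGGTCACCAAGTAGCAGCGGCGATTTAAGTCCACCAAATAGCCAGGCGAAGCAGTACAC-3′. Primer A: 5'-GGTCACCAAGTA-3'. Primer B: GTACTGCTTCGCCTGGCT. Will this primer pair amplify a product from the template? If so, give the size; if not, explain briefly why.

Yes — a 56 bp product.

Primer A (GGTCACCAAGTA) matches the top strand at positions 61–72; it acts as a forward primer.
Primer B's reverse complement is AGCCAGGCGAAGCAGTAC, matching the top strand at positions 99–116; it acts as a reverse primer.
The 3' ends face each other across positions 61–116, giving a 56 bp product.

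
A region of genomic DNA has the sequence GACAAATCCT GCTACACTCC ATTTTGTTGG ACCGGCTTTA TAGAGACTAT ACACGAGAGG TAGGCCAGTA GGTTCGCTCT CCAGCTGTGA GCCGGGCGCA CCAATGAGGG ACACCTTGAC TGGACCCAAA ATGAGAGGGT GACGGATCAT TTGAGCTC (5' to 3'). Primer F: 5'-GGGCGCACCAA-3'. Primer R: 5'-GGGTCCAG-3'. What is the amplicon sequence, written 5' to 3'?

Forward primer GGGCGCACCAA is found on the top strand at positions 94–104.
The reverse primer's reverse complement is CTGGACCC, which matches the template at positions 120–127.
The product is the template from position 94 through 127 (34 bp).

5'-GGGCGCACCAATGAGGGACACCTTGACTGGACCC-3'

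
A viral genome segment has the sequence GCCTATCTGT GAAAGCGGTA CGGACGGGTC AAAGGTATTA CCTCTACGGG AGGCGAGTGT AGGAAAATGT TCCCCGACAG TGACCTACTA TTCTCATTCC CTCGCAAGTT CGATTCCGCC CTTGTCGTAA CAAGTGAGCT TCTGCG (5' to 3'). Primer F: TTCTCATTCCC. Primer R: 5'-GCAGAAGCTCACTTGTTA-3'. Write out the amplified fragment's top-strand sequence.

5'-TTCTCATTCCCTCGCAAGTTCGATTCCGCCCTTGTCGTAACAAGTGAGCTTCTGC-3'

The forward primer matches the template at positions 91–101.
Reverse complement of the reverse primer: TAACAAGTGAGCTTCTGC. This occurs on the top strand at positions 128–145.
The product is the template from position 91 through 145 (55 bp).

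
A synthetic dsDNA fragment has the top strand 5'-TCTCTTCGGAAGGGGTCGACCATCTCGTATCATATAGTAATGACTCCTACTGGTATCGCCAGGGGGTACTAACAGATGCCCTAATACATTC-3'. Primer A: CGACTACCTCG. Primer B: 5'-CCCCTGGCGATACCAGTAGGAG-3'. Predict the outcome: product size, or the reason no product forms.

Primer A (CGACTACCTCG) does not match the top strand, and its reverse complement CGAGGTAGTCG does not match either.
With no annealing site for primer A, no amplification occurs.

No product — primer A has no binding site in the template.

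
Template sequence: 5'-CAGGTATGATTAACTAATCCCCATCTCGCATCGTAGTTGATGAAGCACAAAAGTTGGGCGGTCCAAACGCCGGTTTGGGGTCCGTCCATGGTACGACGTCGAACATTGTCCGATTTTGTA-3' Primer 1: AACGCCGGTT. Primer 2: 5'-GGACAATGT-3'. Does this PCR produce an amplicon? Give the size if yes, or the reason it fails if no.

Yes — a 46 bp product.

Primer 1 (AACGCCGGTT) matches the top strand at positions 66–75; it acts as a forward primer.
Primer 2's reverse complement is ACATTGTCC, matching the top strand at positions 103–111; it acts as a reverse primer.
The 3' ends face each other across positions 66–111, giving a 46 bp product.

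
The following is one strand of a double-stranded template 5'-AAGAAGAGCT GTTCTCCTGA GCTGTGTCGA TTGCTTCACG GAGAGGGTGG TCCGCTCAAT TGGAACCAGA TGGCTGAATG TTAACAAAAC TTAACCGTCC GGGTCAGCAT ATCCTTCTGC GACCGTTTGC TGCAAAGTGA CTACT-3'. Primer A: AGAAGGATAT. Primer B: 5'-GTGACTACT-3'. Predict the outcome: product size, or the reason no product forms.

No product — the primers' 3' ends point away from each other.

Primer A (AGAAGGATAT) has reverse complement ATATCCTTCT, which matches the top strand at positions 109–118; primer A anneals to the top strand there with its 3' end pointing upstream toward position 109.
Primer B (GTGACTACT) matches the top strand directly at positions 137–145; it anneals to the bottom strand with its 3' end pointing downstream toward position 145.
The 3' ends diverge (primer A extends toward position 1, primer B toward position 145), so the primers never converge on a shared product.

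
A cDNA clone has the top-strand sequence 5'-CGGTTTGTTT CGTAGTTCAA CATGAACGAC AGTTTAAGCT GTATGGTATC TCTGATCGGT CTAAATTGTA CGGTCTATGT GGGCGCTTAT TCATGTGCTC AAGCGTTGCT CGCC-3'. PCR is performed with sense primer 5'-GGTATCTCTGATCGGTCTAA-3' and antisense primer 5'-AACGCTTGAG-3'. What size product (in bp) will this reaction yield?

Forward primer GGTATCTCTGATCGGTCTAA is found on the top strand at positions 45–64.
The reverse primer's reverse complement is CTCAAGCGTT, which matches the template at positions 98–107.
Amplicon spans positions 45–107: 63 bp.

63 bp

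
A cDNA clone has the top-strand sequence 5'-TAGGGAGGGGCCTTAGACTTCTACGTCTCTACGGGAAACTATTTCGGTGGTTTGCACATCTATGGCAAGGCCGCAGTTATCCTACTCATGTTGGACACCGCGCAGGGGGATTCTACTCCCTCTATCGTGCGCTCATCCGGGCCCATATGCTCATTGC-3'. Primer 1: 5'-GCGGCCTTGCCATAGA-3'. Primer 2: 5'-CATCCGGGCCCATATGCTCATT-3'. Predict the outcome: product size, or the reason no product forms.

Primer 1 (GCGGCCTTGCCATAGA) has reverse complement TCTATGGCAAGGCCGC, which matches the top strand at positions 59–74; primer 1 anneals to the top strand there with its 3' end pointing upstream toward position 59.
Primer 2 (CATCCGGGCCCATATGCTCATT) matches the top strand directly at positions 134–155; it anneals to the bottom strand with its 3' end pointing downstream toward position 155.
The 3' ends diverge (primer 1 extends toward position 1, primer 2 toward position 157), so the primers never converge on a shared product.

No product — the primers' 3' ends point away from each other.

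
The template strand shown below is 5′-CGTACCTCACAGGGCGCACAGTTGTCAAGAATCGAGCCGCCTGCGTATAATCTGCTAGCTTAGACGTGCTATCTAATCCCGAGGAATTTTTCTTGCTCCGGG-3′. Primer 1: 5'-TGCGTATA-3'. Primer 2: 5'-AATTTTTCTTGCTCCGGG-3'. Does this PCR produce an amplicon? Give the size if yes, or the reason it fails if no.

No product — both primers anneal to the same strand and extend in the same direction.

Primer 1 (TGCGTATA) matches the top strand at positions 42–49 (3' end points downstream).
Primer 2 (AATTTTTCTTGCTCCGGG) also matches the top strand directly, at positions 85–102 — its reverse complement CCCGGAGCAAGAAAAATT is not present.
Both primers anneal to the bottom strand with 3' ends pointing the same way, so neither can prime synthesis back toward the other.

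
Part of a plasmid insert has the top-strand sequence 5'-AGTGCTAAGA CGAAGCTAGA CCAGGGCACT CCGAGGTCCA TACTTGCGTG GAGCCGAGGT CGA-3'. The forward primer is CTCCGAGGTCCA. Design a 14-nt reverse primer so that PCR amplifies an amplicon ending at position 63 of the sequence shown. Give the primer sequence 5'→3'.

The forward primer binds at positions 29–40; the product's 3' end on the top strand is position 63.
The reverse primer anneals to the top strand over positions 50–63, i.e. to GGAGCCGAGGTCGA.
Its sequence written 5'→3' is the reverse complement: TCGACCTCGGCTCC.

5'-TCGACCTCGGCTCC-3'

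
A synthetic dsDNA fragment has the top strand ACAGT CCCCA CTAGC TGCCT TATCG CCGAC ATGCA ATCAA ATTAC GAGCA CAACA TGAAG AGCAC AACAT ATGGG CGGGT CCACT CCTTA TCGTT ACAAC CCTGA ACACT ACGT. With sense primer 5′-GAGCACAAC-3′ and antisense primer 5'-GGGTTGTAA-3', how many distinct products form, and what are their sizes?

The forward primer GAGCACAAC matches the top strand at positions 46–54, 60–68.
The reverse primer's reverse complement is TTACAACCC, matching at positions 94–102.
Each forward site pairs with the reverse site to give a product ending at position 102: sizes 57, 43 bp.

Two products: 57 bp, 43 bp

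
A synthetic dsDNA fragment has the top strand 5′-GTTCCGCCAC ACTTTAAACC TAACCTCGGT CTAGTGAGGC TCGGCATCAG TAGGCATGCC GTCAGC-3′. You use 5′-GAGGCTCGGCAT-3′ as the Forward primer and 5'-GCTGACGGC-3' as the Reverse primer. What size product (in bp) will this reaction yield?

31 bp

Forward primer GAGGCTCGGCAT is found on the top strand at positions 36–47.
Taking the reverse complement of GCTGACGGC gives GCCGTCAGC, found at positions 58–66 on the template; the primer anneals here to the top strand with its 3' end pointing upstream.
Amplicon spans positions 36–66: 31 bp.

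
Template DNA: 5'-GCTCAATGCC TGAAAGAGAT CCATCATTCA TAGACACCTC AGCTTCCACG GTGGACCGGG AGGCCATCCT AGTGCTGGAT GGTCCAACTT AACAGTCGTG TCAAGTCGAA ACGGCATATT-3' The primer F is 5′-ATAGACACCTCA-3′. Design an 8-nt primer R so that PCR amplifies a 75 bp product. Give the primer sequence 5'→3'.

The forward primer binds at positions 30–41, so a 75 bp product ends at position 30 + 75 − 1 = 104.
The reverse primer anneals to the top strand over positions 97–104, i.e. to CGTGTCAA.
Its sequence written 5'→3' is the reverse complement: TTGACACG.

5'-TTGACACG-3'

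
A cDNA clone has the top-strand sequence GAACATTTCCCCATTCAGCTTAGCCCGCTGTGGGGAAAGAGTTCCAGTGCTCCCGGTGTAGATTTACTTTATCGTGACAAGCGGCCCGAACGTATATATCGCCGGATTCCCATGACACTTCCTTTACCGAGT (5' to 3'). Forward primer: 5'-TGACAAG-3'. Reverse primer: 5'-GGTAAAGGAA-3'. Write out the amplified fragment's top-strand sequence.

The forward primer matches the template at positions 75–81.
The reverse primer's reverse complement is TTCCTTTACC, which matches the template at positions 119–128.
The product is the template from position 75 through 128 (54 bp).

5'-TGACAAGCGGCCCGAACGTATATATCGCCGGATTCCCATGACACTTCCTTTACC-3'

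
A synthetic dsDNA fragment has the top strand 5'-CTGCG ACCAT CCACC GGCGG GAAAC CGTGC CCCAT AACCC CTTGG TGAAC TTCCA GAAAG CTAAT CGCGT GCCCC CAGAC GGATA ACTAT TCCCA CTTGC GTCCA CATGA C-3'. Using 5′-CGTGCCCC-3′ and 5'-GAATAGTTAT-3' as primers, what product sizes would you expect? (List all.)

The forward primer CGTGCCCC matches the top strand at positions 26–33, 68–75.
The reverse primer's reverse complement is ATAACTATTC, matching at positions 83–92.
Each forward site pairs with the reverse site to give a product ending at position 92: sizes 67, 25 bp.

67 bp, 25 bp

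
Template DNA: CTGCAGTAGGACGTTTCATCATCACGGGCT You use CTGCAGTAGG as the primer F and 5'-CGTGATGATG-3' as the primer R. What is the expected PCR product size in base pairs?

Forward primer CTGCAGTAGG is found on the top strand at positions 1–10.
Reverse complement of the reverse primer: CATCATCACG. This occurs on the top strand at positions 17–26.
Amplicon spans positions 1–26: 26 bp.

26 bp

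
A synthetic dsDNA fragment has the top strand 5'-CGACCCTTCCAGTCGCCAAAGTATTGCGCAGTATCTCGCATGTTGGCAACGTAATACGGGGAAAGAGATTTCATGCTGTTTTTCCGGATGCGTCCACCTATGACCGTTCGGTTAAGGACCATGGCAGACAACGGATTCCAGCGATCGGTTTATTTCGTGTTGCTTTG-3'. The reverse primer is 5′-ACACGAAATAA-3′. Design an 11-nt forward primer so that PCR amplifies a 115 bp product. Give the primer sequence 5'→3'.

The reverse primer's reverse complement TTATTTCGTGT matches the template at positions 150–160, so the product ends at position 160.
A 115 bp product then starts at position 160 − 115 + 1 = 46.
The forward primer is identical to the top strand there: GCAACGTAATA.

5'-GCAACGTAATA-3'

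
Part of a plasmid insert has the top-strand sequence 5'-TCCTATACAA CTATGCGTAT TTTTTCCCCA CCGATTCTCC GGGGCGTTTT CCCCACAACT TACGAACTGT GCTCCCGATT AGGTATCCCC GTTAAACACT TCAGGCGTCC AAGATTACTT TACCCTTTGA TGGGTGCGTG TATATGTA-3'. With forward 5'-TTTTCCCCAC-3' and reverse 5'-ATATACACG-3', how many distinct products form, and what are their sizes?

The forward primer TTTTCCCCAC matches the top strand at positions 22–31, 47–56.
The reverse primer's reverse complement is CGTGTATAT, matching at positions 137–145.
Each forward site pairs with the reverse site to give a product ending at position 145: sizes 124, 99 bp.

Two products: 124 bp, 99 bp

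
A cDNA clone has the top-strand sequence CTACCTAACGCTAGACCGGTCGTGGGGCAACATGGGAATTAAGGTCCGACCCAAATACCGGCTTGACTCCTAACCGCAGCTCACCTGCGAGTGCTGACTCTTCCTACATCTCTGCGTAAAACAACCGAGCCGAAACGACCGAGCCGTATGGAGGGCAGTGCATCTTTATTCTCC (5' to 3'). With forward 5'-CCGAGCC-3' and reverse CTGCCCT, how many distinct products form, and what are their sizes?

Two products: 34 bp, 20 bp

The forward primer CCGAGCC matches the top strand at positions 125–131, 139–145.
The reverse primer's reverse complement is AGGGCAG, matching at positions 152–158.
Each forward site pairs with the reverse site to give a product ending at position 158: sizes 34, 20 bp.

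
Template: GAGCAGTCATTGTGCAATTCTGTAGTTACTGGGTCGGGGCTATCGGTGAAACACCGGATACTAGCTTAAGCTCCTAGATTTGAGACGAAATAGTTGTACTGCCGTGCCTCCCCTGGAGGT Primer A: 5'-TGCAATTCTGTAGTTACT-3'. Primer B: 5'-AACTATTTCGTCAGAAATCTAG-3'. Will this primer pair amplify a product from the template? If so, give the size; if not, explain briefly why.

Primer B (AACTATTTCGTCAGAAATCTAG) does not match the top strand, and its reverse complement CTAGATTTCTGACGAAATAGTT does not match either.
With no annealing site for primer B, no amplification occurs.

No product — primer B has no binding site in the template.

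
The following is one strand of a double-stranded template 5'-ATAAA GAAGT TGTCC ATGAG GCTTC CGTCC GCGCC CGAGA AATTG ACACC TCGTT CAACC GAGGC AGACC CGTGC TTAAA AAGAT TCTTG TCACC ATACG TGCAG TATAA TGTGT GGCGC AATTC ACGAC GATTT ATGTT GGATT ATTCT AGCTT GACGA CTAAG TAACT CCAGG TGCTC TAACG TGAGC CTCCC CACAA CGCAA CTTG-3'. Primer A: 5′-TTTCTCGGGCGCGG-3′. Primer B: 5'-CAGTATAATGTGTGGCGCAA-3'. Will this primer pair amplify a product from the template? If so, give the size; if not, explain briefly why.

No product — the primers' 3' ends point away from each other.

Primer A (TTTCTCGGGCGCGG) has reverse complement CCGCGCCCGAGAAA, which matches the top strand at positions 29–42; primer A anneals to the top strand there with its 3' end pointing upstream toward position 29.
Primer B (CAGTATAATGTGTGGCGCAA) matches the top strand directly at positions 103–122; it anneals to the bottom strand with its 3' end pointing downstream toward position 122.
The 3' ends diverge (primer A extends toward position 1, primer B toward position 209), so the primers never converge on a shared product.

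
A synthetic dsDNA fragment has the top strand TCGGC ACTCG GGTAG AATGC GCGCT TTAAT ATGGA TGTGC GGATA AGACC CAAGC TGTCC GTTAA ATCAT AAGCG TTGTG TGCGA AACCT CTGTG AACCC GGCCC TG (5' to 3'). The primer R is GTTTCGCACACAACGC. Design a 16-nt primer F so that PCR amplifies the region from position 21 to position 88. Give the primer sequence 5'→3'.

The reverse primer's reverse complement GCGTTGTGTGCGAAAC matches the template at positions 73–88; the product starts at position 21.
The forward primer is identical to the top strand over positions 21–36: GCGCTTTAATATGGAT.

5'-GCGCTTTAATATGGAT-3'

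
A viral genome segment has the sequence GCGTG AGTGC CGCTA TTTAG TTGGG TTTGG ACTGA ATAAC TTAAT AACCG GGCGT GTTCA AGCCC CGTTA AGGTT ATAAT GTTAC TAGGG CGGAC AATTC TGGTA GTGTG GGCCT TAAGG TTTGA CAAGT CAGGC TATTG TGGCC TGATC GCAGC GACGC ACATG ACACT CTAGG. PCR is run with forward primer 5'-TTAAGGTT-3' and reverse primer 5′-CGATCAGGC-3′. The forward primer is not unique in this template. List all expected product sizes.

The forward primer TTAAGGTT matches the top strand at positions 68–75, 115–122.
The reverse primer's reverse complement is GCCTGATCG, matching at positions 143–151.
Each forward site pairs with the reverse site to give a product ending at position 151: sizes 84, 37 bp.

84 bp, 37 bp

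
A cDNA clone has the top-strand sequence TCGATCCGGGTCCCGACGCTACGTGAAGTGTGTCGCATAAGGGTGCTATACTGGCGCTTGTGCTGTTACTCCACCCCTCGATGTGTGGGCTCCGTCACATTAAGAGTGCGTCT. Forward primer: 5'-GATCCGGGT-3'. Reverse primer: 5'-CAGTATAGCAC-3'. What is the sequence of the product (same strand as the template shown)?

5'-GATCCGGGTCCCGACGCTACGTGAAGTGTGTCGCATAAGGGTGCTATACTG-3'

Forward primer GATCCGGGT is found on the top strand at positions 3–11.
Taking the reverse complement of CAGTATAGCAC gives GTGCTATACTG, found at positions 43–53 on the template; the primer anneals here to the top strand with its 3' end pointing upstream.
The product is the template from position 3 through 53 (51 bp).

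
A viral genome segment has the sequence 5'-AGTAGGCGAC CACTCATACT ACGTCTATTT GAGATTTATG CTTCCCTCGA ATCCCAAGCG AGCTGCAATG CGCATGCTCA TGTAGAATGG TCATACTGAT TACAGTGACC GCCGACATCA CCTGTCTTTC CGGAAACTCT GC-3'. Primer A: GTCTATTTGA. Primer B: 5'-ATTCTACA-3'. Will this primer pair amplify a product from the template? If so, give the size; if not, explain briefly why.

Primer A (GTCTATTTGA) matches the top strand at positions 23–32; it acts as a forward primer.
Primer B's reverse complement is TGTAGAAT, matching the top strand at positions 81–88; it acts as a reverse primer.
The 3' ends face each other across positions 23–88, giving a 66 bp product.

Yes — a 66 bp product.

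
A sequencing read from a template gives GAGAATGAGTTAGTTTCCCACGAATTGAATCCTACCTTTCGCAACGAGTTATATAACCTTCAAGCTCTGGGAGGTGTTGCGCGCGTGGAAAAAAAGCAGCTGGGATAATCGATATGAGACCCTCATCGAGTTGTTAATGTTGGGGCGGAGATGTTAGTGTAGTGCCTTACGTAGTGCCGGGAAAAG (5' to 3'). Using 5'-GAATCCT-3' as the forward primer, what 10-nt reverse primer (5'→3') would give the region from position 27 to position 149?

5'-TCCGCCCCAA-3'

The product's 3' end on the top strand is position 149.
The reverse primer anneals to the top strand over positions 140–149, i.e. to TTGGGGCGGA.
Its sequence written 5'→3' is the reverse complement: TCCGCCCCAA.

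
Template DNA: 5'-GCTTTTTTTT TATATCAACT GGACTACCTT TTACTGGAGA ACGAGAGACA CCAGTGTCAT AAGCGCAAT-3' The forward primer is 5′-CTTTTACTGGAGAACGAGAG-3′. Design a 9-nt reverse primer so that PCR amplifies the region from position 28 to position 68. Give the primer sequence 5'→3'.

The product's 3' end on the top strand is position 68.
The reverse primer anneals to the top strand over positions 60–68, i.e. to TAAGCGCAA.
Its sequence written 5'→3' is the reverse complement: TTGCGCTTA.

5'-TTGCGCTTA-3'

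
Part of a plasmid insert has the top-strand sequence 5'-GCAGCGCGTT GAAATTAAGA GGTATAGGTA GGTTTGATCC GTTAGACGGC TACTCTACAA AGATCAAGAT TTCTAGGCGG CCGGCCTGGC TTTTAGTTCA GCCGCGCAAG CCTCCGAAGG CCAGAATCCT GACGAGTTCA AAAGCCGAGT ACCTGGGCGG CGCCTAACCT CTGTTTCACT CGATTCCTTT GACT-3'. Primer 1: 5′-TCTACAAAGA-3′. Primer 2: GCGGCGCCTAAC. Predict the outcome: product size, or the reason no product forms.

Primer 1 (TCTACAAAGA) matches the top strand at positions 54–63 (3' end points downstream).
Primer 2 (GCGGCGCCTAAC) also matches the top strand directly, at positions 157–168 — its reverse complement GTTAGGCGCCGC is not present.
Both primers anneal to the bottom strand with 3' ends pointing the same way, so neither can prime synthesis back toward the other.

No product — both primers anneal to the same strand and extend in the same direction.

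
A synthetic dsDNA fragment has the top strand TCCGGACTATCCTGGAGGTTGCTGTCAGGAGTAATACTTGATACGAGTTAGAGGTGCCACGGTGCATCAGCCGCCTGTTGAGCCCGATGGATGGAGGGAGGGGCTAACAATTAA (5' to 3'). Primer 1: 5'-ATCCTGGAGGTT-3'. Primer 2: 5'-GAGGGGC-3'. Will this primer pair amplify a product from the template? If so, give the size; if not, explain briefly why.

Primer 1 (ATCCTGGAGGTT) matches the top strand at positions 9–20 (3' end points downstream).
Primer 2 (GAGGGGC) also matches the top strand directly, at positions 98–104 — its reverse complement GCCCCTC is not present.
Both primers anneal to the bottom strand with 3' ends pointing the same way, so neither can prime synthesis back toward the other.

No product — both primers anneal to the same strand and extend in the same direction.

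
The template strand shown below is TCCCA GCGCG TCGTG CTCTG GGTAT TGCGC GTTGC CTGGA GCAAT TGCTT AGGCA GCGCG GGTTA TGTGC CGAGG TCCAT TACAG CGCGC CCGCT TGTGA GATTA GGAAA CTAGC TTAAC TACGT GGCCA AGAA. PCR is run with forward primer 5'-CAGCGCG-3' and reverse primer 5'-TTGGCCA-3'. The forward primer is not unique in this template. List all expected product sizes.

The forward primer CAGCGCG matches the top strand at positions 4–10, 54–60, 83–89.
The reverse primer's reverse complement is TGGCCAA, matching at positions 125–131.
Each forward site pairs with the reverse site to give a product ending at position 131: sizes 128, 78, 49 bp.

128 bp, 78 bp, 49 bp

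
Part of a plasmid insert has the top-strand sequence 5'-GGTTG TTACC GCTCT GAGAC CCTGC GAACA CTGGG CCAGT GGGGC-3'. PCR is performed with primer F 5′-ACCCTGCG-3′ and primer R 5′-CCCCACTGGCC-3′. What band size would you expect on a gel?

26 bp

Forward primer ACCCTGCG is found on the top strand at positions 19–26.
Taking the reverse complement of CCCCACTGGCC gives GGCCAGTGGGG, found at positions 34–44 on the template; the primer anneals here to the top strand with its 3' end pointing upstream.
The product runs from position 19 to position 44, so its length is 44 − 19 + 1 = 26 bp.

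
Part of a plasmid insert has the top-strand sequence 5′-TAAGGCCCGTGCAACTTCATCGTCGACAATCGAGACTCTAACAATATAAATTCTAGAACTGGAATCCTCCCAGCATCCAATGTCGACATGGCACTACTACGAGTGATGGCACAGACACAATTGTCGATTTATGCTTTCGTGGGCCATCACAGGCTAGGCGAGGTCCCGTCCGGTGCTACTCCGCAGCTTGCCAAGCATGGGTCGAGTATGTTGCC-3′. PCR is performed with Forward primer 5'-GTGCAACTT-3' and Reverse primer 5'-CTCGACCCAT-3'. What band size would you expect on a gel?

198 bp

The forward primer matches the template at positions 9–17.
Taking the reverse complement of CTCGACCCAT gives ATGGGTCGAG, found at positions 197–206 on the template; the primer anneals here to the top strand with its 3' end pointing upstream.
Amplicon spans positions 9–206: 198 bp.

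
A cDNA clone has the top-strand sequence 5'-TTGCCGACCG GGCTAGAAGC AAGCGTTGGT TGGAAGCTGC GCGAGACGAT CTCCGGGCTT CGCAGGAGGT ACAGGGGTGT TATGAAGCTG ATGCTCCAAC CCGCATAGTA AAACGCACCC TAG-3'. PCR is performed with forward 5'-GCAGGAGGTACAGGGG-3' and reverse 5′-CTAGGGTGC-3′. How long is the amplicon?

62 bp

The forward primer matches the template at positions 62–77.
Taking the reverse complement of CTAGGGTGC gives GCACCCTAG, found at positions 115–123 on the template; the primer anneals here to the top strand with its 3' end pointing upstream.
The product runs from position 62 to position 123, so its length is 123 − 62 + 1 = 62 bp.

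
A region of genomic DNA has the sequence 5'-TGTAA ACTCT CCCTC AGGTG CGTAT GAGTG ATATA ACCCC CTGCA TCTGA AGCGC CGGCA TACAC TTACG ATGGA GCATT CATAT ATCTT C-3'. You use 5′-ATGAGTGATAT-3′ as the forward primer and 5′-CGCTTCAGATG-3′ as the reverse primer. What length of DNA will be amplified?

31 bp

The forward primer matches the template at positions 24–34.
The reverse primer's reverse complement is CATCTGAAGCG, which matches the template at positions 44–54.
Amplicon spans positions 24–54: 31 bp.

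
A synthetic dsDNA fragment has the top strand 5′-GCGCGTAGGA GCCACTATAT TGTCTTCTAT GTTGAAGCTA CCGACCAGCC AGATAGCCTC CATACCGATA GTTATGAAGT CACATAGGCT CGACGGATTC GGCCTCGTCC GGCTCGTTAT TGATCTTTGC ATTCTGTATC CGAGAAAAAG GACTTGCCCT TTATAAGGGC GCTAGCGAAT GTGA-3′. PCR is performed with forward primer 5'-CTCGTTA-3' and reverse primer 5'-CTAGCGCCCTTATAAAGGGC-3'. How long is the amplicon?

63 bp

The forward primer matches the template at positions 113–119.
The reverse primer's reverse complement is GCCCTTTATAAGGGCGCTAG, which matches the template at positions 156–175.
Product length = (reverse-primer end) − (forward-primer start) + 1 = 175 − 113 + 1 = 63 bp.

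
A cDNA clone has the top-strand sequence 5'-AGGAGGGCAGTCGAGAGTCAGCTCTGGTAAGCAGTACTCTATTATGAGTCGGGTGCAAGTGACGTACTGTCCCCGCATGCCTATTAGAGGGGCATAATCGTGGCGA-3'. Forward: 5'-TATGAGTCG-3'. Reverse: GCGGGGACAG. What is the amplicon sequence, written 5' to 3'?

5'-TATGAGTCGGGTGCAAGTGACGTACTGTCCCCGC-3'

Scanning the template, TATGAGTCG occurs at positions 43–51; this primer anneals to the bottom strand there with its 3' end pointing downstream.
Reverse complement of the reverse primer: CTGTCCCCGC. This occurs on the top strand at positions 67–76.
The product is the template from position 43 through 76 (34 bp).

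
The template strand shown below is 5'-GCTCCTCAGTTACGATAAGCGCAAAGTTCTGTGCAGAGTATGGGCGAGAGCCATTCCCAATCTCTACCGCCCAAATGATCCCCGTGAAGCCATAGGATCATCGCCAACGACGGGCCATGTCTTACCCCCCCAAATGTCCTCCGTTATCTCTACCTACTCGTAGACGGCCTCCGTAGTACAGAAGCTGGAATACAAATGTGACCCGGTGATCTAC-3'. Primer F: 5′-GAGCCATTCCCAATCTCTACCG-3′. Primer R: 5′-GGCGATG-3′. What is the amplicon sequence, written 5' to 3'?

5'-GAGCCATTCCCAATCTCTACCGCCCAAATGATCCCCGTGAAGCCATAGGATCATCGCC-3'

Scanning the template, GAGCCATTCCCAATCTCTACCG occurs at positions 48–69; this primer anneals to the bottom strand there with its 3' end pointing downstream.
Taking the reverse complement of GGCGATG gives CATCGCC, found at positions 99–105 on the template; the primer anneals here to the top strand with its 3' end pointing upstream.
The product is the template from position 48 through 105 (58 bp).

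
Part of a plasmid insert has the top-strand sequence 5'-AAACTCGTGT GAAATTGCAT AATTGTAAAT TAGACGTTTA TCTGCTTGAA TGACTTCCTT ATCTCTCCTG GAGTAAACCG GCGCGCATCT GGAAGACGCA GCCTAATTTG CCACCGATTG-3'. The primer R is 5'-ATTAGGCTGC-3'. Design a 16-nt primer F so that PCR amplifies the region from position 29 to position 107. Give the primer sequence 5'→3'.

The reverse primer's reverse complement GCAGCCTAAT matches the template at positions 98–107; the product starts at position 29.
The forward primer is identical to the top strand over positions 29–44: ATTAGACGTTTATCTG.

5'-ATTAGACGTTTATCTG-3'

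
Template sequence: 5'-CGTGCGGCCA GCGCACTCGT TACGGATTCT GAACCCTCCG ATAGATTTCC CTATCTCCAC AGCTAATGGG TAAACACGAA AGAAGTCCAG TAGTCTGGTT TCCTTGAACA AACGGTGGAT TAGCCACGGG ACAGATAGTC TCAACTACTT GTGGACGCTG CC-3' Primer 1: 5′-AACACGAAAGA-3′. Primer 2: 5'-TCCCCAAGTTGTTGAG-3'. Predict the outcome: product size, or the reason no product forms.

No product — primer 2 has no binding site in the template.

Primer 2 (TCCCCAAGTTGTTGAG) does not match the top strand, and its reverse complement CTCAACAACTTGGGGA does not match either.
With no annealing site for primer 2, no amplification occurs.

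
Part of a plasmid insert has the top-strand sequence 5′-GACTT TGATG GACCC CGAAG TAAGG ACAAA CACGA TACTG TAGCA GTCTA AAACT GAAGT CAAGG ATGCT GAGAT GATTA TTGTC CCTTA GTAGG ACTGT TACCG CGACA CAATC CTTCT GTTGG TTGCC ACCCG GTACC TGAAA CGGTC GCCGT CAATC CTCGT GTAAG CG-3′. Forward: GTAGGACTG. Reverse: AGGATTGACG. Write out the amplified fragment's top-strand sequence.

5'-GTAGGACTGTTACCGCGACACAATCCTTCTGTTGGTTGCCACCCGGTACCTGAAACGGTCGCCGTCAATCCT-3'

Forward primer GTAGGACTG is found on the top strand at positions 91–99.
Taking the reverse complement of AGGATTGACG gives CGTCAATCCT, found at positions 153–162 on the template; the primer anneals here to the top strand with its 3' end pointing upstream.
The product is the template from position 91 through 162 (72 bp).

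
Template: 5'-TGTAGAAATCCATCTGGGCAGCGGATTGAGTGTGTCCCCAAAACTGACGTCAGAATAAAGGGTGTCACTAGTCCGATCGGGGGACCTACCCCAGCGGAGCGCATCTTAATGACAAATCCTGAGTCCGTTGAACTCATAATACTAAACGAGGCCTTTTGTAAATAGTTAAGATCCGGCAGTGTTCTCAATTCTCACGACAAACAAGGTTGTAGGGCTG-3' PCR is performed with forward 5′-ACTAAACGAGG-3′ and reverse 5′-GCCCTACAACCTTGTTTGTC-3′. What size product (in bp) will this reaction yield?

75 bp

The forward primer matches the template at positions 141–151.
The reverse primer's reverse complement is GACAAACAAGGTTGTAGGGC, which matches the template at positions 196–215.
The product runs from position 141 to position 215, so its length is 215 − 141 + 1 = 75 bp.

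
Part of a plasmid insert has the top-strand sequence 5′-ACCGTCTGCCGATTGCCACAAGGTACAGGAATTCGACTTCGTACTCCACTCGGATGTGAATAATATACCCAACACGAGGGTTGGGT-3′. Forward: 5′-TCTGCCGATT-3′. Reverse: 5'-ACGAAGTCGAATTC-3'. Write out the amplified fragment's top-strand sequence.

5'-TCTGCCGATTGCCACAAGGTACAGGAATTCGACTTCGT-3'

Scanning the template, TCTGCCGATT occurs at positions 5–14; this primer anneals to the bottom strand there with its 3' end pointing downstream.
Reverse complement of the reverse primer: GAATTCGACTTCGT. This occurs on the top strand at positions 29–42.
The product is the template from position 5 through 42 (38 bp).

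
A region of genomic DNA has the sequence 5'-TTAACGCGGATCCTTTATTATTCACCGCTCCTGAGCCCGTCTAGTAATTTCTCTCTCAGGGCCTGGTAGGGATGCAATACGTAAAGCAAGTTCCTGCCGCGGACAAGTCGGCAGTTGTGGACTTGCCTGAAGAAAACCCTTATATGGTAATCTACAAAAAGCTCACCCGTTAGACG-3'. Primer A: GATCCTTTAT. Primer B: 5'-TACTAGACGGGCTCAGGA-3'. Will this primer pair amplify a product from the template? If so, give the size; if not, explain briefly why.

Primer A (GATCCTTTAT) matches the top strand at positions 9–18; it acts as a forward primer.
Primer B's reverse complement is TCCTGAGCCCGTCTAGTA, matching the top strand at positions 29–46; it acts as a reverse primer.
The 3' ends face each other across positions 9–46, giving a 38 bp product.

Yes — a 38 bp product.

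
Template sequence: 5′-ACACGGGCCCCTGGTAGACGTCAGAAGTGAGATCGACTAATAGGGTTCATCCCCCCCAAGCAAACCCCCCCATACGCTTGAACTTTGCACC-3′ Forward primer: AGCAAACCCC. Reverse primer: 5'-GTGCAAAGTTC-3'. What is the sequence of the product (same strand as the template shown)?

5'-AGCAAACCCCCCCATACGCTTGAACTTTGCAC-3'

The forward primer matches the template at positions 59–68.
Taking the reverse complement of GTGCAAAGTTC gives GAACTTTGCAC, found at positions 80–90 on the template; the primer anneals here to the top strand with its 3' end pointing upstream.
The product is the template from position 59 through 90 (32 bp).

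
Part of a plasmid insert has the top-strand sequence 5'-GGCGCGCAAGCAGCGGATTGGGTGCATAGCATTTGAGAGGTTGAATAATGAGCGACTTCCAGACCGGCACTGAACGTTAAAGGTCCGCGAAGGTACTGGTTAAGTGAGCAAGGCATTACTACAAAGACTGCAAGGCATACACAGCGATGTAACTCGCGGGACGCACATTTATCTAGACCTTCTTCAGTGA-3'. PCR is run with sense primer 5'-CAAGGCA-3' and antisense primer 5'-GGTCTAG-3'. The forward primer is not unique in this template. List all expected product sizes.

The forward primer CAAGGCA matches the top strand at positions 109–115, 131–137.
The reverse primer's reverse complement is CTAGACC, matching at positions 173–179.
Each forward site pairs with the reverse site to give a product ending at position 179: sizes 71, 49 bp.

71 bp, 49 bp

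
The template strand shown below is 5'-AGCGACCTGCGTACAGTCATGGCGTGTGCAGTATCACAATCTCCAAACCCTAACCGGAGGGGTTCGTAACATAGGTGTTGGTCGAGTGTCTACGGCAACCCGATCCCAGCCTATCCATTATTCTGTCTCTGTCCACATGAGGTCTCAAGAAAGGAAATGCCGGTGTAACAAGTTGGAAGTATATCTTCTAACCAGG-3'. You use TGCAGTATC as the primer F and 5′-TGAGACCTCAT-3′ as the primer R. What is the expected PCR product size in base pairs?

The forward primer matches the template at positions 27–35.
Reverse complement of the reverse primer: ATGAGGTCTCA. This occurs on the top strand at positions 137–147.
Amplicon spans positions 27–147: 121 bp.

121 bp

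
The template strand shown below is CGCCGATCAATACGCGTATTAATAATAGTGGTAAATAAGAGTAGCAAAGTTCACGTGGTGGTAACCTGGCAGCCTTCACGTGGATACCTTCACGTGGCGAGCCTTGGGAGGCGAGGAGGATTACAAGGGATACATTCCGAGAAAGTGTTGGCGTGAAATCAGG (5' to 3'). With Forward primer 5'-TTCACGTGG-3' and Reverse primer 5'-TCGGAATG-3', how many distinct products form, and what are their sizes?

The forward primer TTCACGTGG matches the top strand at positions 50–58, 75–83, 89–97.
The reverse primer's reverse complement is CATTCCGA, matching at positions 133–140.
Each forward site pairs with the reverse site to give a product ending at position 140: sizes 91, 66, 52 bp.

Three products: 91 bp, 66 bp, 52 bp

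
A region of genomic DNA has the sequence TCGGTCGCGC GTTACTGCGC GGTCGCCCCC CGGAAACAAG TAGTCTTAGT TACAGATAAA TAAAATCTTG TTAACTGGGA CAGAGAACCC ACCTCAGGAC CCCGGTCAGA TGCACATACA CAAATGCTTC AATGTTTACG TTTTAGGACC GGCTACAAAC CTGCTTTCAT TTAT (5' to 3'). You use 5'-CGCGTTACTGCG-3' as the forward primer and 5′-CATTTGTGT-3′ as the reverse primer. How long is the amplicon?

119 bp

The forward primer matches the template at positions 8–19.
Reverse complement of the reverse primer: ACACAAATG. This occurs on the top strand at positions 118–126.
The product runs from position 8 to position 126, so its length is 126 − 8 + 1 = 119 bp.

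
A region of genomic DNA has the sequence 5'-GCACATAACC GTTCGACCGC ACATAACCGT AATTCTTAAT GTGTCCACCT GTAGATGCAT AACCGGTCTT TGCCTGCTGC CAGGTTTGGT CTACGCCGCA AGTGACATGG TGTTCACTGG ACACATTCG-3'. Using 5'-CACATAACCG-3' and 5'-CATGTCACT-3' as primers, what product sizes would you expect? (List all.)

108 bp, 90 bp

The forward primer CACATAACCG matches the top strand at positions 2–11, 20–29.
The reverse primer's reverse complement is AGTGACATG, matching at positions 101–109.
Each forward site pairs with the reverse site to give a product ending at position 109: sizes 108, 90 bp.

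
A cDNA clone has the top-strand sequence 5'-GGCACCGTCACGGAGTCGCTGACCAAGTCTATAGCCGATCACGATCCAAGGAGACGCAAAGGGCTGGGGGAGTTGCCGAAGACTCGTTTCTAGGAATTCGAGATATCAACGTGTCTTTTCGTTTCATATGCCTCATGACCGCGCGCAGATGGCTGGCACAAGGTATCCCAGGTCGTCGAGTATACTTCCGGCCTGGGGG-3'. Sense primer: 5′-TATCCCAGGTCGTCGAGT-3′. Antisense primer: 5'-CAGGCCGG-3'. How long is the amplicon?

32 bp

The forward primer matches the template at positions 164–181.
Taking the reverse complement of CAGGCCGG gives CCGGCCTG, found at positions 188–195 on the template; the primer anneals here to the top strand with its 3' end pointing upstream.
The product runs from position 164 to position 195, so its length is 195 − 164 + 1 = 32 bp.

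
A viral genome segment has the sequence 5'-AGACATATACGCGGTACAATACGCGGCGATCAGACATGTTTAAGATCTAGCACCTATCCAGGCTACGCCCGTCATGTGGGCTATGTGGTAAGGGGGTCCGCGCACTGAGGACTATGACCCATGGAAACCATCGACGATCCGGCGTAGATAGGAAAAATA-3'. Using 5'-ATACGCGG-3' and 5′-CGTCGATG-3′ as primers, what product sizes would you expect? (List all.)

The forward primer ATACGCGG matches the top strand at positions 7–14, 19–26.
The reverse primer's reverse complement is CATCGACG, matching at positions 129–136.
Each forward site pairs with the reverse site to give a product ending at position 136: sizes 130, 118 bp.

130 bp, 118 bp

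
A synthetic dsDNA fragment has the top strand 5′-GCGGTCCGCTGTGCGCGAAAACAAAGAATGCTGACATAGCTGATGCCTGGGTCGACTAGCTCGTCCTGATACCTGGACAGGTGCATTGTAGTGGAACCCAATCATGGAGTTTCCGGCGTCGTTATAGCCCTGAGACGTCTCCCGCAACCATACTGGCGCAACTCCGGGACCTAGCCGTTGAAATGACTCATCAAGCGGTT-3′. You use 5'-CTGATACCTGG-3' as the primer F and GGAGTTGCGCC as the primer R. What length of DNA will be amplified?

100 bp

Forward primer CTGATACCTGG is found on the top strand at positions 66–76.
The reverse primer's reverse complement is GGCGCAACTCC, which matches the template at positions 155–165.
Product length = (reverse-primer end) − (forward-primer start) + 1 = 165 − 66 + 1 = 100 bp.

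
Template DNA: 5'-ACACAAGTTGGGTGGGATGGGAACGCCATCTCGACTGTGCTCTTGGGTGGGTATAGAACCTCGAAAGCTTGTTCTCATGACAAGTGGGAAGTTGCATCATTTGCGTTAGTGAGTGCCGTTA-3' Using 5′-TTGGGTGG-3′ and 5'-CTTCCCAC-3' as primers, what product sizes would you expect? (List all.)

The forward primer TTGGGTGG matches the top strand at positions 8–15, 43–50.
The reverse primer's reverse complement is GTGGGAAG, matching at positions 84–91.
Each forward site pairs with the reverse site to give a product ending at position 91: sizes 84, 49 bp.

84 bp, 49 bp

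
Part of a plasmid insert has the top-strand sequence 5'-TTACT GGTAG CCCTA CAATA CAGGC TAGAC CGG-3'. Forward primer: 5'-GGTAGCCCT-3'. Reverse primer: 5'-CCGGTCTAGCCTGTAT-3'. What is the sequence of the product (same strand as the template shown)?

Scanning the template, GGTAGCCCT occurs at positions 6–14; this primer anneals to the bottom strand there with its 3' end pointing downstream.
The reverse primer's reverse complement is ATACAGGCTAGACCGG, which matches the template at positions 18–33.
The product is the template from position 6 through 33 (28 bp).

5'-GGTAGCCCTACAATACAGGCTAGACCGG-3'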